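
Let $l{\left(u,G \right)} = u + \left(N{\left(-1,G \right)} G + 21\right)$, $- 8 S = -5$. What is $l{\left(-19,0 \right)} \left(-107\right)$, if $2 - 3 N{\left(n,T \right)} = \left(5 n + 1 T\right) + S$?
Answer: $-214$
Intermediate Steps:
$S = \frac{5}{8}$ ($S = \left(- \frac{1}{8}\right) \left(-5\right) = \frac{5}{8} \approx 0.625$)
$N{\left(n,T \right)} = \frac{11}{24} - \frac{5 n}{3} - \frac{T}{3}$ ($N{\left(n,T \right)} = \frac{2}{3} - \frac{\left(5 n + 1 T\right) + \frac{5}{8}}{3} = \frac{2}{3} - \frac{\left(5 n + T\right) + \frac{5}{8}}{3} = \frac{2}{3} - \frac{\left(T + 5 n\right) + \frac{5}{8}}{3} = \frac{2}{3} - \frac{\frac{5}{8} + T + 5 n}{3} = \frac{2}{3} - \left(\frac{5}{24} + \frac{T}{3} + \frac{5 n}{3}\right) = \frac{11}{24} - \frac{5 n}{3} - \frac{T}{3}$)
$l{\left(u,G \right)} = 21 + u + G \left(\frac{17}{8} - \frac{G}{3}\right)$ ($l{\left(u,G \right)} = u + \left(\left(\frac{11}{24} - - \frac{5}{3} - \frac{G}{3}\right) G + 21\right) = u + \left(\left(\frac{11}{24} + \frac{5}{3} - \frac{G}{3}\right) G + 21\right) = u + \left(\left(\frac{17}{8} - \frac{G}{3}\right) G + 21\right) = u + \left(G \left(\frac{17}{8} - \frac{G}{3}\right) + 21\right) = u + \left(21 + G \left(\frac{17}{8} - \frac{G}{3}\right)\right) = 21 + u + G \left(\frac{17}{8} - \frac{G}{3}\right)$)
$l{\left(-19,0 \right)} \left(-107\right) = \left(21 - 19 - 0 \left(-51 + 8 \cdot 0\right)\right) \left(-107\right) = \left(21 - 19 - 0 \left(-51 + 0\right)\right) \left(-107\right) = \left(21 - 19 - 0 \left(-51\right)\right) \left(-107\right) = \left(21 - 19 + 0\right) \left(-107\right) = 2 \left(-107\right) = -214$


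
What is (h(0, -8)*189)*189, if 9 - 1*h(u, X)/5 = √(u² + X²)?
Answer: 178605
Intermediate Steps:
h(u, X) = 45 - 5*√(X² + u²) (h(u, X) = 45 - 5*√(u² + X²) = 45 - 5*√(X² + u²))
(h(0, -8)*189)*189 = ((45 - 5*√((-8)² + 0²))*189)*189 = ((45 - 5*√(64 + 0))*189)*189 = ((45 - 5*√64)*189)*189 = ((45 - 5*8)*189)*189 = ((45 - 40)*189)*189 = (5*189)*189 = 945*189 = 178605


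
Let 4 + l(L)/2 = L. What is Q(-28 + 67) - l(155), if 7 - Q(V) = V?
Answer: -334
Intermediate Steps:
l(L) = -8 + 2*L
Q(V) = 7 - V
Q(-28 + 67) - l(155) = (7 - (-28 + 67)) - (-8 + 2*155) = (7 - 1*39) - (-8 + 310) = (7 - 39) - 1*302 = -32 - 302 = -334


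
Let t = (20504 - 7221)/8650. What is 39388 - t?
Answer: 340692917/8650 ≈ 39386.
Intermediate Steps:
t = 13283/8650 (t = 13283*(1/8650) = 13283/8650 ≈ 1.5356)
39388 - t = 39388 - 1*13283/8650 = 39388 - 13283/8650 = 340692917/8650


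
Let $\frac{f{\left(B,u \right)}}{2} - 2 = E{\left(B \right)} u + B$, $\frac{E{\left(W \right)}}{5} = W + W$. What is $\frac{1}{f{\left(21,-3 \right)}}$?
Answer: $- \frac{1}{1214} \approx -0.00082372$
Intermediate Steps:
$E{\left(W \right)} = 10 W$ ($E{\left(W \right)} = 5 \left(W + W\right) = 5 \cdot 2 W = 10 W$)
$f{\left(B,u \right)} = 4 + 2 B + 20 B u$ ($f{\left(B,u \right)} = 4 + 2 \left(10 B u + B\right) = 4 + 2 \left(B + 10 B u\right) = 4 + \left(2 B + 20 B u\right) = 4 + 2 B + 20 B u$)
$\frac{1}{f{\left(21,-3 \right)}} = \frac{1}{4 + 2 \cdot 21 + 20 \cdot 21 \left(-3\right)} = \frac{1}{4 + 42 - 1260} = \frac{1}{-1214} = - \frac{1}{1214}$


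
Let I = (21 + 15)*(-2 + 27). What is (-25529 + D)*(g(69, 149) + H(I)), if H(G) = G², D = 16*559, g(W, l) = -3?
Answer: -13433800245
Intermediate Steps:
I = 900 (I = 36*25 = 900)
D = 8944
(-25529 + D)*(g(69, 149) + H(I)) = (-25529 + 8944)*(-3 + 900²) = -16585*(-3 + 810000) = -16585*809997 = -13433800245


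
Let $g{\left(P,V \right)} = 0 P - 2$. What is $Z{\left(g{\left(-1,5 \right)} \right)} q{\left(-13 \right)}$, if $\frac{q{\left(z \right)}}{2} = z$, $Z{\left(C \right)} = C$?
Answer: $52$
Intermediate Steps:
$g{\left(P,V \right)} = -2$ ($g{\left(P,V \right)} = 0 - 2 = -2$)
$q{\left(z \right)} = 2 z$
$Z{\left(g{\left(-1,5 \right)} \right)} q{\left(-13 \right)} = - 2 \cdot 2 \left(-13\right) = \left(-2\right) \left(-26\right) = 52$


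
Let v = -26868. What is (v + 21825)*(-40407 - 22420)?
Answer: 316836561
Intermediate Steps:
(v + 21825)*(-40407 - 22420) = (-26868 + 21825)*(-40407 - 22420) = -5043*(-62827) = 316836561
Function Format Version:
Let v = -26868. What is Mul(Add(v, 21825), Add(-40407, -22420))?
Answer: 316836561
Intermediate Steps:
Mul(Add(v, 21825), Add(-40407, -22420)) = Mul(Add(-26868, 21825), Add(-40407, -22420)) = Mul(-5043, -62827) = 316836561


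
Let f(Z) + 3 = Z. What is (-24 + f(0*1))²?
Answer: 729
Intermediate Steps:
f(Z) = -3 + Z
(-24 + f(0*1))² = (-24 + (-3 + 0*1))² = (-24 + (-3 + 0))² = (-24 - 3)² = (-27)² = 729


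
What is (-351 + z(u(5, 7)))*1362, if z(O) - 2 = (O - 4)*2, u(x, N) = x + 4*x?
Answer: -418134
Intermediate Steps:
u(x, N) = 5*x
z(O) = -6 + 2*O (z(O) = 2 + (O - 4)*2 = 2 + (-4 + O)*2 = 2 + (-8 + 2*O) = -6 + 2*O)
(-351 + z(u(5, 7)))*1362 = (-351 + (-6 + 2*(5*5)))*1362 = (-351 + (-6 + 2*25))*1362 = (-351 + (-6 + 50))*1362 = (-351 + 44)*1362 = -307*1362 = -418134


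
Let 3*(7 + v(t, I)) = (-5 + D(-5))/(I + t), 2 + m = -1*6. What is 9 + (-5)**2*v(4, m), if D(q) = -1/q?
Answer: -156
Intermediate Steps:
m = -8 (m = -2 - 1*6 = -2 - 6 = -8)
v(t, I) = -7 - 8/(5*(I + t)) (v(t, I) = -7 + ((-5 - 1/(-5))/(I + t))/3 = -7 + ((-5 - 1*(-1/5))/(I + t))/3 = -7 + ((-5 + 1/5)/(I + t))/3 = -7 + (-24/(5*(I + t)))/3 = -7 - 8/(5*(I + t)))
9 + (-5)**2*v(4, m) = 9 + (-5)**2*((-8/5 - 7*(-8) - 7*4)/(-8 + 4)) = 9 + 25*((-8/5 + 56 - 28)/(-4)) = 9 + 25*(-1/4*132/5) = 9 + 25*(-33/5) = 9 - 165 = -156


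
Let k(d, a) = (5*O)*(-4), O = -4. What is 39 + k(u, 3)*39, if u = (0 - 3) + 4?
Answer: 3159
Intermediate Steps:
u = 1 (u = -3 + 4 = 1)
k(d, a) = 80 (k(d, a) = (5*(-4))*(-4) = -20*(-4) = 80)
39 + k(u, 3)*39 = 39 + 80*39 = 39 + 3120 = 3159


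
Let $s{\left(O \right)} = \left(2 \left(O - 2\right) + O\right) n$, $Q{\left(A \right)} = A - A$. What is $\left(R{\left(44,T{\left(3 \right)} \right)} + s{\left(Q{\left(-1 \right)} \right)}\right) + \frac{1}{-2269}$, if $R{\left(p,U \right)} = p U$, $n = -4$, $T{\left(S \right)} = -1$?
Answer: $- \frac{63533}{2269} \approx -28.0$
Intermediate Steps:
$R{\left(p,U \right)} = U p$
$Q{\left(A \right)} = 0$
$s{\left(O \right)} = 16 - 12 O$ ($s{\left(O \right)} = \left(2 \left(O - 2\right) + O\right) \left(-4\right) = \left(2 \left(-2 + O\right) + O\right) \left(-4\right) = \left(\left(-4 + 2 O\right) + O\right) \left(-4\right) = \left(-4 + 3 O\right) \left(-4\right) = 16 - 12 O$)
$\left(R{\left(44,T{\left(3 \right)} \right)} + s{\left(Q{\left(-1 \right)} \right)}\right) + \frac{1}{-2269} = \left(\left(-1\right) 44 + \left(16 - 0\right)\right) + \frac{1}{-2269} = \left(-44 + \left(16 + 0\right)\right) - \frac{1}{2269} = \left(-44 + 16\right) - \frac{1}{2269} = -28 - \frac{1}{2269} = - \frac{63533}{2269}$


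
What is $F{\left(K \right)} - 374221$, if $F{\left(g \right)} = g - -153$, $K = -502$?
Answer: $-374570$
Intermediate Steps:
$F{\left(g \right)} = 153 + g$ ($F{\left(g \right)} = g + 153 = 153 + g$)
$F{\left(K \right)} - 374221 = \left(153 - 502\right) - 374221 = -349 - 374221 = -374570$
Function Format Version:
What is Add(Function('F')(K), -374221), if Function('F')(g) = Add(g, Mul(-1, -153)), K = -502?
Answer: -374570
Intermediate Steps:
Function('F')(g) = Add(153, g) (Function('F')(g) = Add(g, 153) = Add(153, g))
Add(Function('F')(K), -374221) = Add(Add(153, -502), -374221) = Add(-349, -374221) = -374570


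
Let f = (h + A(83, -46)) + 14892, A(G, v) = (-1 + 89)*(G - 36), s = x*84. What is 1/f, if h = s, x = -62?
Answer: 1/13820 ≈ 7.2359e-5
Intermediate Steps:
s = -5208 (s = -62*84 = -5208)
h = -5208
A(G, v) = -3168 + 88*G (A(G, v) = 88*(-36 + G) = -3168 + 88*G)
f = 13820 (f = (-5208 + (-3168 + 88*83)) + 14892 = (-5208 + (-3168 + 7304)) + 14892 = (-5208 + 4136) + 14892 = -1072 + 14892 = 13820)
1/f = 1/13820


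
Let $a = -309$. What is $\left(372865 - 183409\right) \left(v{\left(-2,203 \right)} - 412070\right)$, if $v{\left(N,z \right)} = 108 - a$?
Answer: $-77990130768$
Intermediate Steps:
$v{\left(N,z \right)} = 417$ ($v{\left(N,z \right)} = 108 - -309 = 108 + 309 = 417$)
$\left(372865 - 183409\right) \left(v{\left(-2,203 \right)} - 412070\right) = \left(372865 - 183409\right) \left(417 - 412070\right) = 189456 \left(-411653\right) = -77990130768$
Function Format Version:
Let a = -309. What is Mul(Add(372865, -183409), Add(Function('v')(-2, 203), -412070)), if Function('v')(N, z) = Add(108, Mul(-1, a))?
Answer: -77990130768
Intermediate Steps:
Function('v')(N, z) = 417 (Function('v')(N, z) = Add(108, Mul(-1, -309)) = Add(108, 309) = 417)
Mul(Add(372865, -183409), Add(Function('v')(-2, 203), -412070)) = Mul(Add(372865, -183409), Add(417, -412070)) = Mul(189456, -411653) = -77990130768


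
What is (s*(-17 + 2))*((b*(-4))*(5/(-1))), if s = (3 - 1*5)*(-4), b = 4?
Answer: -9600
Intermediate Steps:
s = 8 (s = (3 - 5)*(-4) = -2*(-4) = 8)
(s*(-17 + 2))*((b*(-4))*(5/(-1))) = (8*(-17 + 2))*((4*(-4))*(5/(-1))) = (8*(-15))*(-80*(-1)) = -(-1920)*(-5) = -120*80 = -9600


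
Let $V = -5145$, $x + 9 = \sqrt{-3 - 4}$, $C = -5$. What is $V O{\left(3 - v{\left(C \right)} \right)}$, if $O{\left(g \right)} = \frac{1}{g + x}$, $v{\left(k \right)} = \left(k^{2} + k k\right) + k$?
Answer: $\frac{262395}{2608} + \frac{5145 i \sqrt{7}}{2608} \approx 100.61 + 5.2195 i$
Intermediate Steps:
$v{\left(k \right)} = k + 2 k^{2}$ ($v{\left(k \right)} = \left(k^{2} + k^{2}\right) + k = 2 k^{2} + k = k + 2 k^{2}$)
$x = -9 + i \sqrt{7}$ ($x = -9 + \sqrt{-3 - 4} = -9 + \sqrt{-7} = -9 + i \sqrt{7} \approx -9.0 + 2.6458 i$)
$O{\left(g \right)} = \frac{1}{-9 + g + i \sqrt{7}}$ ($O{\left(g \right)} = \frac{1}{g - \left(9 - i \sqrt{7}\right)} = \frac{1}{-9 + g + i \sqrt{7}}$)
$V O{\left(3 - v{\left(C \right)} \right)} = - \frac{5145}{-9 + \left(3 - - 5 \left(1 + 2 \left(-5\right)\right)\right) + i \sqrt{7}} = - \frac{5145}{-9 + \left(3 - - 5 \left(1 - 10\right)\right) + i \sqrt{7}} = - \frac{5145}{-9 + \left(3 - \left(-5\right) \left(-9\right)\right) + i \sqrt{7}} = - \frac{5145}{-9 + \left(3 - 45\right) + i \sqrt{7}} = - \frac{5145}{-9 - 42 + i \sqrt{7}} = - \frac{5145}{-51 + i \sqrt{7}}$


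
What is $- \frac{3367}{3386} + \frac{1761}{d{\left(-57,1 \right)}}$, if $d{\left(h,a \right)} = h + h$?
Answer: $- \frac{528882}{32167} \approx -16.442$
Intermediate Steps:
$d{\left(h,a \right)} = 2 h$
$- \frac{3367}{3386} + \frac{1761}{d{\left(-57,1 \right)}} = - \frac{3367}{3386} + \frac{1761}{2 \left(-57\right)} = \left(-3367\right) \frac{1}{3386} + \frac{1761}{-114} = - \frac{3367}{3386} + 1761 \left(- \frac{1}{114}\right) = - \frac{3367}{3386} - \frac{587}{38} = - \frac{528882}{32167}$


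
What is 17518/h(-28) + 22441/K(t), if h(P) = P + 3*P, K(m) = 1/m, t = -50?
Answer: -62843559/56 ≈ -1.1222e+6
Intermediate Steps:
h(P) = 4*P
17518/h(-28) + 22441/K(t) = 17518/((4*(-28))) + 22441/(1/(-50)) = 17518/(-112) + 22441/(-1/50) = 17518*(-1/112) + 22441*(-50) = -8759/56 - 1122050 = -62843559/56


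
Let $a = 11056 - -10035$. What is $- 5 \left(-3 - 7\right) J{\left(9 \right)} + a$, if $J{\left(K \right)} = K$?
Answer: $21541$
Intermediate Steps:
$a = 21091$ ($a = 11056 + 10035 = 21091$)
$- 5 \left(-3 - 7\right) J{\left(9 \right)} + a = - 5 \left(-3 - 7\right) 9 + 21091 = \left(-5\right) \left(-10\right) 9 + 21091 = 50 \cdot 9 + 21091 = 450 + 21091 = 21541$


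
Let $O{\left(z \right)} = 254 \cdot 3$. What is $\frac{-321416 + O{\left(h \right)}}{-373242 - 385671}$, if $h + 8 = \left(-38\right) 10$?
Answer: $\frac{320654}{758913} \approx 0.42252$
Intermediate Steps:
$h = -388$ ($h = -8 - 380 = -388$)
$O{\left(z \right)} = 762$
$\frac{-321416 + O{\left(h \right)}}{-373242 - 385671} = \frac{-321416 + 762}{-373242 - 385671} = - \frac{320654}{-758913} = \left(-320654\right) \left(- \frac{1}{758913}\right) = \frac{320654}{758913}$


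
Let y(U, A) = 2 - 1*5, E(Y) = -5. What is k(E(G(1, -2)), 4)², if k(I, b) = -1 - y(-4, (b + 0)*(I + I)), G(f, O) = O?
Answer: 4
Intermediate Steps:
y(U, A) = -3 (y(U, A) = 2 - 5 = -3)
k(I, b) = 2 (k(I, b) = -1 - 1*(-3) = -1 + 3 = 2)
k(E(G(1, -2)), 4)² = 2² = 4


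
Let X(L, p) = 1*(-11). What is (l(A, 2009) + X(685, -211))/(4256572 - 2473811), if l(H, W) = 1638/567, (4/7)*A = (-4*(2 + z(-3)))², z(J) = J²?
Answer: -73/16044849 ≈ -4.5497e-6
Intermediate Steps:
A = 3388 (A = 7*(-4*(2 + (-3)²))²/4 = 7*(-4*(2 + 9))²/4 = 7*(-4*11)²/4 = (7/4)*(-44)² = (7/4)*1936 = 3388)
l(H, W) = 26/9 (l(H, W) = 1638*(1/567) = 26/9)
X(L, p) = -11
(l(A, 2009) + X(685, -211))/(4256572 - 2473811) = (26/9 - 11)/(4256572 - 2473811) = -73/9/1782761 = -73/9*1/1782761 = -73/16044849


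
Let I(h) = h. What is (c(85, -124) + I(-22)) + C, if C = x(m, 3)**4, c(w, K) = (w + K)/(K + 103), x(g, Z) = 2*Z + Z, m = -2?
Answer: 45786/7 ≈ 6540.9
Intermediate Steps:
x(g, Z) = 3*Z
c(w, K) = (K + w)/(103 + K)
C = 6561 (C = (3*3)**4 = 9**4 = 6561)
(c(85, -124) + I(-22)) + C = ((-124 + 85)/(103 - 124) - 22) + 6561 = (-39/(-21) - 22) + 6561 = (-1/21*(-39) - 22) + 6561 = (13/7 - 22) + 6561 = -141/7 + 6561 = 45786/7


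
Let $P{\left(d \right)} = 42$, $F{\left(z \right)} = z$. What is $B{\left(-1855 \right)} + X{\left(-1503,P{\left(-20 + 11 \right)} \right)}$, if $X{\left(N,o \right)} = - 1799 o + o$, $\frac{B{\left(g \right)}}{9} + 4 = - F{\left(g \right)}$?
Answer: $-58857$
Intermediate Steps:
$B{\left(g \right)} = -36 - 9 g$ ($B{\left(g \right)} = -36 + 9 \left(- g\right) = -36 - 9 g$)
$X{\left(N,o \right)} = - 1798 o$
$B{\left(-1855 \right)} + X{\left(-1503,P{\left(-20 + 11 \right)} \right)} = \left(-36 - -16695\right) - 75516 = \left(-36 + 16695\right) - 75516 = 16659 - 75516 = -58857$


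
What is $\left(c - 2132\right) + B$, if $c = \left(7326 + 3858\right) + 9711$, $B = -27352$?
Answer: $-8589$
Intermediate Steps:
$c = 20895$ ($c = 11184 + 9711 = 20895$)
$\left(c - 2132\right) + B = \left(20895 - 2132\right) - 27352 = 18763 - 27352 = -8589$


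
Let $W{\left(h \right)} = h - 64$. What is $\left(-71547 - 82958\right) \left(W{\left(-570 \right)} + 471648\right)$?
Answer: $-72774018070$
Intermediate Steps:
$W{\left(h \right)} = -64 + h$
$\left(-71547 - 82958\right) \left(W{\left(-570 \right)} + 471648\right) = \left(-71547 - 82958\right) \left(\left(-64 - 570\right) + 471648\right) = \left(-71547 - 82958\right) \left(-634 + 471648\right) = \left(-71547 - 82958\right) 471014 = \left(-154505\right) 471014 = -72774018070$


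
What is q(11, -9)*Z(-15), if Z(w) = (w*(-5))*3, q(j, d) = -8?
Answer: -1800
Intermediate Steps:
Z(w) = -15*w (Z(w) = -5*w*3 = -15*w)
q(11, -9)*Z(-15) = -(-120)*(-15) = -8*225 = -1800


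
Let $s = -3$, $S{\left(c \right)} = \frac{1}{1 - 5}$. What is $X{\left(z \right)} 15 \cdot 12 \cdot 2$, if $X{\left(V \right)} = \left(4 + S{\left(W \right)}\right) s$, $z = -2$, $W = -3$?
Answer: $-4050$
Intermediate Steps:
$S{\left(c \right)} = - \frac{1}{4}$ ($S{\left(c \right)} = \frac{1}{-4} = - \frac{1}{4}$)
$X{\left(V \right)} = - \frac{45}{4}$ ($X{\left(V \right)} = \left(4 - \frac{1}{4}\right) \left(-3\right) = \frac{15}{4} \left(-3\right) = - \frac{45}{4}$)
$X{\left(z \right)} 15 \cdot 12 \cdot 2 = - \frac{45 \cdot 15 \cdot 12 \cdot 2}{4} = - \frac{45 \cdot 180 \cdot 2}{4} = \left(- \frac{45}{4}\right) 360 = -4050$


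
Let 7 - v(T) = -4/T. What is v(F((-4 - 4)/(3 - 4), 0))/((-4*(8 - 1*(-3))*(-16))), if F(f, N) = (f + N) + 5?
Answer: 95/9152 ≈ 0.010380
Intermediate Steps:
F(f, N) = 5 + N + f (F(f, N) = (N + f) + 5 = 5 + N + f)
v(T) = 7 + 4/T (v(T) = 7 - (-4)/T = 7 + 4/T)
v(F((-4 - 4)/(3 - 4), 0))/((-4*(8 - 1*(-3))*(-16))) = (7 + 4/(5 + 0 + (-4 - 4)/(3 - 4)))/((-4*(8 - 1*(-3))*(-16))) = (7 + 4/(5 + 0 - 8/(-1)))/((-4*(8 + 3)*(-16))) = (7 + 4/(5 + 0 - 8*(-1)))/((-4*11*(-16))) = (7 + 4/(5 + 0 + 8))/((-44*(-16))) = (7 + 4/13)/704 = (7 + 4*(1/13))*(1/704) = (7 + 4/13)*(1/704) = (95/13)*(1/704) = 95/9152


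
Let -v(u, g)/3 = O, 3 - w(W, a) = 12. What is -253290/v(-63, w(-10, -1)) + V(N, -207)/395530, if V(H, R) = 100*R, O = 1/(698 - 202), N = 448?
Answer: 1656372053770/39553 ≈ 4.1877e+7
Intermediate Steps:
w(W, a) = -9 (w(W, a) = 3 - 1*12 = 3 - 12 = -9)
O = 1/496 ≈ 0.0020161
v(u, g) = -3/496 (v(u, g) = -3*1/496 = -3/496)
-253290/v(-63, w(-10, -1)) + V(N, -207)/395530 = -253290/(-3/496) + (100*(-207))/395530 = -253290*(-496/3) - 20700*1/395530 = 41877280 - 2070/39553 = 1656372053770/39553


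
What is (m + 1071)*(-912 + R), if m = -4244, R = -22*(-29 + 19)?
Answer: 2195716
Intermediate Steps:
R = 220 (R = -22*(-10) = 220)
(m + 1071)*(-912 + R) = (-4244 + 1071)*(-912 + 220) = -3173*(-692) = 2195716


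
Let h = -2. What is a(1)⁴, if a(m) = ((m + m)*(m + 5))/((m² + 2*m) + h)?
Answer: 20736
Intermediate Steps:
a(m) = 2*m*(5 + m)/(-2 + m² + 2*m) (a(m) = ((m + m)*(m + 5))/((m² + 2*m) - 2) = ((2*m)*(5 + m))/(-2 + m² + 2*m) = (2*m*(5 + m))/(-2 + m² + 2*m) = 2*m*(5 + m)/(-2 + m² + 2*m))
a(1)⁴ = (2*1*(5 + 1)/(-2 + 1² + 2*1))⁴ = (2*1*6/(-2 + 1 + 2))⁴ = (2*1*6/1)⁴ = (2*1*1*6)⁴ = 12⁴ = 20736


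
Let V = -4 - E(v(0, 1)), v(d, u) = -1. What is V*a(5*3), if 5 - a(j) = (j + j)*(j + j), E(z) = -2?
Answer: 1790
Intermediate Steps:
V = -2 (V = -4 - 1*(-2) = -4 + 2 = -2)
a(j) = 5 - 4*j² (a(j) = 5 - (j + j)*(j + j) = 5 - 2*j*2*j = 5 - 4*j²)
V*a(5*3) = -2*(5 - 4*(5*3)²) = -2*(5 - 4*15²) = -2*(5 - 4*225) = -2*(5 - 900) = -2*(-895) = 1790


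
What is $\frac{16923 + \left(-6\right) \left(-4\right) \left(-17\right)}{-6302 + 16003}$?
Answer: $\frac{16515}{9701} \approx 1.7024$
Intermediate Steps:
$\frac{16923 + \left(-6\right) \left(-4\right) \left(-17\right)}{-6302 + 16003} = \frac{16923 + 24 \left(-17\right)}{9701} = \left(16923 - 408\right) \frac{1}{9701} = 16515 \cdot \frac{1}{9701} = \frac{16515}{9701}$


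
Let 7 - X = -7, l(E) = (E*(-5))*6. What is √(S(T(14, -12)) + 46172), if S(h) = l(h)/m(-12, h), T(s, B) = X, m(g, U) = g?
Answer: 7*√943 ≈ 214.96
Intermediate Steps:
l(E) = -30*E (l(E) = -5*E*6 = -30*E)
X = 14 (X = 7 - 1*(-7) = 7 + 7 = 14)
T(s, B) = 14
S(h) = 5*h/2 (S(h) = -30*h/(-12) = -30*h*(-1/12) = 5*h/2)
√(S(T(14, -12)) + 46172) = √((5/2)*14 + 46172) = √(35 + 46172) = √46207 = 7*√943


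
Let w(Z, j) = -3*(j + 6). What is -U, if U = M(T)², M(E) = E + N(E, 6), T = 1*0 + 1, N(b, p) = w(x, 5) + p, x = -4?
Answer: -676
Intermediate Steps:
w(Z, j) = -18 - 3*j (w(Z, j) = -3*(6 + j) = -18 - 3*j)
N(b, p) = -33 + p (N(b, p) = (-18 - 3*5) + p = (-18 - 15) + p = -33 + p)
T = 1 (T = 0 + 1 = 1)
M(E) = -27 + E (M(E) = E + (-33 + 6) = E - 27 = -27 + E)
U = 676 (U = (-27 + 1)² = (-26)² = 676)
-U = -1*676 = -676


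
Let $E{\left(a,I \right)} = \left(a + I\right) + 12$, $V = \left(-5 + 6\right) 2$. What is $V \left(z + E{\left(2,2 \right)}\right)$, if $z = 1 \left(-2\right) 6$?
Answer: $8$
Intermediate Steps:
$V = 2$ ($V = 1 \cdot 2 = 2$)
$z = -12$ ($z = \left(-2\right) 6 = -12$)
$E{\left(a,I \right)} = 12 + I + a$ ($E{\left(a,I \right)} = \left(I + a\right) + 12 = 12 + I + a$)
$V \left(z + E{\left(2,2 \right)}\right) = 2 \left(-12 + \left(12 + 2 + 2\right)\right) = 2 \left(-12 + 16\right) = 2 \cdot 4 = 8$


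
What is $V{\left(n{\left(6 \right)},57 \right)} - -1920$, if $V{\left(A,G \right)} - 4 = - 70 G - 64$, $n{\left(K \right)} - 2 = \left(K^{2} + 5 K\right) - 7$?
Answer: $-2130$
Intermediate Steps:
$n{\left(K \right)} = -5 + K^{2} + 5 K$ ($n{\left(K \right)} = 2 - \left(7 - K^{2} - 5 K\right) = 2 + \left(-7 + K^{2} + 5 K\right) = -5 + K^{2} + 5 K$)
$V{\left(A,G \right)} = -60 - 70 G$ ($V{\left(A,G \right)} = 4 - \left(64 + 70 G\right) = -60 - 70 G$)
$V{\left(n{\left(6 \right)},57 \right)} - -1920 = \left(-60 - 3990\right) - -1920 = \left(-60 - 3990\right) + 1920 = -4050 + 1920 = -2130$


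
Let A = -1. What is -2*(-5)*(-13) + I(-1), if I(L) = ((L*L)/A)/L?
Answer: -129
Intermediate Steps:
I(L) = -L (I(L) = ((L*L)/(-1))/L = (L**2*(-1))/L = (-L**2)/L = -L)
-2*(-5)*(-13) + I(-1) = -2*(-5)*(-13) - 1*(-1) = 10*(-13) + 1 = -130 + 1 = -129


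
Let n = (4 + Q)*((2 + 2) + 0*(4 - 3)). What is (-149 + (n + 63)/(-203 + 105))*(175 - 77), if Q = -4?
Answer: -14665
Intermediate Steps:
n = 0 (n = (4 - 4)*((2 + 2) + 0*(4 - 3)) = 0*(4 + 0*1) = 0*(4 + 0) = 0*4 = 0)
(-149 + (n + 63)/(-203 + 105))*(175 - 77) = (-149 + (0 + 63)/(-203 + 105))*(175 - 77) = (-149 + 63/(-98))*98 = (-149 + 63*(-1/98))*98 = (-149 - 9/14)*98 = -2095/14*98 = -14665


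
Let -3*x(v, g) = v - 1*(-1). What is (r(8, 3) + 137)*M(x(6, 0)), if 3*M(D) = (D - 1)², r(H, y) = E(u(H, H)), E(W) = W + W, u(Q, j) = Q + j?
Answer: 16900/27 ≈ 625.93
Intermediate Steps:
x(v, g) = -⅓ - v/3 (x(v, g) = -(v - 1*(-1))/3 = -(v + 1)/3 = -(1 + v)/3 = -⅓ - v/3)
E(W) = 2*W
r(H, y) = 4*H (r(H, y) = 2*(H + H) = 2*(2*H) = 4*H)
M(D) = (-1 + D)²/3 (M(D) = (D - 1)²/3 = (-1 + D)²/3)
(r(8, 3) + 137)*M(x(6, 0)) = (4*8 + 137)*((-1 + (-⅓ - ⅓*6))²/3) = (32 + 137)*((-1 + (-⅓ - 2))²/3) = 169*((-1 - 7/3)²/3) = 169*((-10/3)²/3) = 169*((⅓)*(100/9)) = 169*(100/27) = 16900/27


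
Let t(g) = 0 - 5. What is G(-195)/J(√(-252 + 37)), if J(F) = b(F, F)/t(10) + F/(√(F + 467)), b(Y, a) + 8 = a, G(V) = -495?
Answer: -2475*√(467 + I*√215)/(√(467 + I*√215)*(8 - I*√215) + 5*I*√215) ≈ -103.86 - 145.37*I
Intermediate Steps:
t(g) = -5
b(Y, a) = -8 + a
J(F) = 8/5 - F/5 + F/√(467 + F) (J(F) = (-8 + F)/(-5) + F/(√(F + 467)) = (-8 + F)*(-⅕) + F/(√(467 + F)) = (8/5 - F/5) + F/√(467 + F) = 8/5 - F/5 + F/√(467 + F))
G(-195)/J(√(-252 + 37)) = -495/(8/5 - √(-252 + 37)/5 + √(-252 + 37)/√(467 + √(-252 + 37))) = -495/(8/5 - I*√215/5 + √(-215)/√(467 + √(-215))) = -495/(8/5 - I*√215/5 + (I*√215)/√(467 + I*√215)) = -495/(8/5 - I*√215/5 + I*√215/√(467 + I*√215))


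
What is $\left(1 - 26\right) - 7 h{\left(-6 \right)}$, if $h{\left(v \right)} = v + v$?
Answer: $59$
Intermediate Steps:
$h{\left(v \right)} = 2 v$
$\left(1 - 26\right) - 7 h{\left(-6 \right)} = \left(1 - 26\right) - 7 \cdot 2 \left(-6\right) = \left(1 - 26\right) - -84 = -25 + 84 = 59$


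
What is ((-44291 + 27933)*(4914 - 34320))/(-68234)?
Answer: -240511674/34117 ≈ -7049.6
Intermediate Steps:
((-44291 + 27933)*(4914 - 34320))/(-68234) = -16358*(-29406)*(-1/68234) = 481023348*(-1/68234) = -240511674/34117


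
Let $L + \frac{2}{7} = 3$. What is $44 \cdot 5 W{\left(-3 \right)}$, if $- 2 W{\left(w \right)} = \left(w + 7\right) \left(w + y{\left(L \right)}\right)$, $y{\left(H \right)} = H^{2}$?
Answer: $- \frac{94160}{49} \approx -1921.6$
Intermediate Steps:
$L = \frac{19}{7}$ ($L = - \frac{2}{7} + 3 = \frac{19}{7} \approx 2.7143$)
$W{\left(w \right)} = - \frac{\left(7 + w\right) \left(\frac{361}{49} + w\right)}{2}$ ($W{\left(w \right)} = - \frac{\left(w + 7\right) \left(w + \left(\frac{19}{7}\right)^{2}\right)}{2} = - \frac{\left(7 + w\right) \left(w + \frac{361}{49}\right)}{2} = - \frac{\left(7 + w\right) \left(\frac{361}{49} + w\right)}{2}$)
$44 \cdot 5 W{\left(-3 \right)} = 44 \cdot 5 \left(- \frac{361}{14} - - \frac{1056}{49} - \frac{\left(-3\right)^{2}}{2}\right) = 220 \left(- \frac{361}{14} + \frac{1056}{49} - \frac{9}{2}\right) = 220 \left(- \frac{428}{49}\right) = - \frac{94160}{49}$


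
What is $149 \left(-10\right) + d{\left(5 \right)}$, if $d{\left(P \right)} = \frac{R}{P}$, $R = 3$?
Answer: $- \frac{7447}{5} \approx -1489.4$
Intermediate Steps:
$d{\left(P \right)} = \frac{3}{P}$
$149 \left(-10\right) + d{\left(5 \right)} = 149 \left(-10\right) + \frac{3}{5} = -1490 + 3 \cdot \frac{1}{5} = -1490 + \frac{3}{5} = - \frac{7447}{5}$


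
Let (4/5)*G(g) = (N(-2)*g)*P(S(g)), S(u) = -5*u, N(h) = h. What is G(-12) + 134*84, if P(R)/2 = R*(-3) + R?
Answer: 4056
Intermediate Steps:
P(R) = -4*R (P(R) = 2*(R*(-3) + R) = 2*(-3*R + R) = 2*(-2*R) = -4*R)
G(g) = -50*g² (G(g) = 5*((-2*g)*(-(-20)*g))/4 = 5*((-2*g)*(20*g))/4 = 5*(-40*g²)/4 = -50*g²)
G(-12) + 134*84 = -50*(-12)² + 134*84 = -50*144 + 11256 = -7200 + 11256 = 4056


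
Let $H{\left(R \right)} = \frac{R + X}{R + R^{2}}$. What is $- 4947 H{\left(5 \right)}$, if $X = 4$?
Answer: $- \frac{14841}{10} \approx -1484.1$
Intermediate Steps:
$H{\left(R \right)} = \frac{4 + R}{R + R^{2}}$ ($H{\left(R \right)} = \frac{R + 4}{R + R^{2}} = \frac{4 + R}{R + R^{2}}$)
$- 4947 H{\left(5 \right)} = - 4947 \frac{4 + 5}{5 \left(1 + 5\right)} = - 4947 \cdot \frac{1}{5} \cdot \frac{1}{6} \cdot 9 = \left(-4947\right) \frac{3}{10} = - \frac{14841}{10}$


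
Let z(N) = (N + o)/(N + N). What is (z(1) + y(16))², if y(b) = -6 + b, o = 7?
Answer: 196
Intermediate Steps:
z(N) = (7 + N)/(2*N) (z(N) = (N + 7)/(N + N) = (7 + N)/((2*N)) = (7 + N)*(1/(2*N)) = (7 + N)/(2*N))
(z(1) + y(16))² = ((½)*(7 + 1)/1 + (-6 + 16))² = ((½)*1*8 + 10)² = (4 + 10)² = 14² = 196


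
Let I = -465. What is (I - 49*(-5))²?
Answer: 48400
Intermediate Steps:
(I - 49*(-5))² = (-465 - 49*(-5))² = (-465 + 245)² = (-220)² = 48400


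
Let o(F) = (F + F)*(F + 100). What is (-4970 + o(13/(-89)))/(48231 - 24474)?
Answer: -39598432/188179197 ≈ -0.21043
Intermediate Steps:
o(F) = 2*F*(100 + F) (o(F) = (2*F)*(100 + F) = 2*F*(100 + F))
(-4970 + o(13/(-89)))/(48231 - 24474) = (-4970 + 2*(13/(-89))*(100 + 13/(-89)))/(48231 - 24474) = (-4970 + 2*(13*(-1/89))*(100 + 13*(-1/89)))/23757 = (-4970 + 2*(-13/89)*(100 - 13/89))*(1/23757) = (-4970 + 2*(-13/89)*(8887/89))*(1/23757) = (-4970 - 231062/7921)*(1/23757) = -39598432/7921*1/23757 = -39598432/188179197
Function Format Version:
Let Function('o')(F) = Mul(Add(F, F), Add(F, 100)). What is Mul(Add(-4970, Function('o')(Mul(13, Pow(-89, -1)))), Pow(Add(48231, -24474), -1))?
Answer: Rational(-39598432, 188179197) ≈ -0.21043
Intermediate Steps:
Function('o')(F) = Mul(2, F, Add(100, F)) (Function('o')(F) = Mul(Mul(2, F), Add(100, F)) = Mul(2, F, Add(100, F)))
Mul(Add(-4970, Function('o')(Mul(13, Pow(-89, -1)))), Pow(Add(48231, -24474), -1)) = Mul(Add(-4970, Mul(2, Mul(13, Pow(-89, -1)), Add(100, Mul(13, Pow(-89, -1))))), Pow(Add(48231, -24474), -1)) = Mul(Add(-4970, Mul(2, Mul(13, Rational(-1, 89)), Add(100, Mul(13, Rational(-1, 89))))), Pow(23757, -1)) = Mul(Add(-4970, Mul(2, Rational(-13, 89), Add(100, Rational(-13, 89)))), Rational(1, 23757)) = Mul(Add(-4970, Mul(2, Rational(-13, 89), Rational(8887, 89))), Rational(1, 23757)) = Mul(Add(-4970, Rational(-231062, 7921)), Rational(1, 23757)) = Mul(Rational(-39598432, 7921), Rational(1, 23757)) = Rational(-39598432, 188179197)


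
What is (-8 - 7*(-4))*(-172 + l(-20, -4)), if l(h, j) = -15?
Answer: -3740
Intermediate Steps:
(-8 - 7*(-4))*(-172 + l(-20, -4)) = (-8 - 7*(-4))*(-172 - 15) = (-8 + 28)*(-187) = 20*(-187) = -3740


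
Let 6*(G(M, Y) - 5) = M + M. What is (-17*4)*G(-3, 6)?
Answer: -272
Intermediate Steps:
G(M, Y) = 5 + M/3 (G(M, Y) = 5 + (M + M)/6 = 5 + (2*M)/6 = 5 + M/3)
(-17*4)*G(-3, 6) = (-17*4)*(5 + (⅓)*(-3)) = -68*(5 - 1) = -68*4 = -272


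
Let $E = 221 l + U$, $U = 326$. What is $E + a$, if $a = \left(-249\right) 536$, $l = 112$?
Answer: $-108386$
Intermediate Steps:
$a = -133464$
$E = 25078$ ($E = 221 \cdot 112 + 326 = 24752 + 326 = 25078$)
$E + a = 25078 - 133464 = -108386$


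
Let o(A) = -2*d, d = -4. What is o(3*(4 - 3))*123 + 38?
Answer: 1022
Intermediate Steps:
o(A) = 8 (o(A) = -2*(-4) = 8)
o(3*(4 - 3))*123 + 38 = 8*123 + 38 = 984 + 38 = 1022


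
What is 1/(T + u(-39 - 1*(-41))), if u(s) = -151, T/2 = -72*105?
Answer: -1/15271 ≈ -6.5484e-5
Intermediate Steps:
T = -15120 (T = 2*(-72*105) = 2*(-7560) = -15120)
1/(T + u(-39 - 1*(-41))) = 1/(-15120 - 151) = 1/(-15271) = -1/15271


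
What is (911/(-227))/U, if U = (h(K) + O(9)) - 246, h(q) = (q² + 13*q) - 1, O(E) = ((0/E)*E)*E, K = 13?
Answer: -911/20657 ≈ -0.044101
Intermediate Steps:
O(E) = 0 (O(E) = (0*E)*E = 0*E = 0)
h(q) = -1 + q² + 13*q
U = 91 (U = ((-1 + 13² + 13*13) + 0) - 246 = ((-1 + 169 + 169) + 0) - 246 = (337 + 0) - 246 = 337 - 246 = 91)
(911/(-227))/U = (911/(-227))/91 = (911*(-1/227))*(1/91) = -911/227*1/91 = -911/20657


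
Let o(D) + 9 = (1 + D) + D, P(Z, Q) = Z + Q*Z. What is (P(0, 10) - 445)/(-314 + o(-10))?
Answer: 445/342 ≈ 1.3012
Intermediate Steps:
o(D) = -8 + 2*D (o(D) = -9 + ((1 + D) + D) = -9 + (1 + 2*D) = -8 + 2*D)
(P(0, 10) - 445)/(-314 + o(-10)) = (0*(1 + 10) - 445)/(-314 + (-8 + 2*(-10))) = (0*11 - 445)/(-314 + (-8 - 20)) = (0 - 445)/(-314 - 28) = -445/(-342) = -445*(-1/342) = 445/342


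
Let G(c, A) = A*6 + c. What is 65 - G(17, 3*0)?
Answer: 48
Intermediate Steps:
G(c, A) = c + 6*A (G(c, A) = 6*A + c = c + 6*A)
65 - G(17, 3*0) = 65 - (17 + 6*(3*0)) = 65 - (17 + 6*0) = 65 - (17 + 0) = 65 - 1*17 = 65 - 17 = 48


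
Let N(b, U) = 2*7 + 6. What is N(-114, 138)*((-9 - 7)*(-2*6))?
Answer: 3840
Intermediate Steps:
N(b, U) = 20 (N(b, U) = 14 + 6 = 20)
N(-114, 138)*((-9 - 7)*(-2*6)) = 20*((-9 - 7)*(-2*6)) = 20*(-16*(-12)) = 20*192 = 3840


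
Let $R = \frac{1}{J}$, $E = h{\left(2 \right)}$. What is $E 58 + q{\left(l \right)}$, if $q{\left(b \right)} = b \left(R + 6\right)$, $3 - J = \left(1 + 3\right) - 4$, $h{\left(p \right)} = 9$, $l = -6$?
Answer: $484$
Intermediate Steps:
$E = 9$
$J = 3$ ($J = 3 - \left(\left(1 + 3\right) - 4\right) = 3 - \left(4 - 4\right) = 3 - 0 = 3 + 0 = 3$)
$R = \frac{1}{3} \approx 0.33333$
$q{\left(b \right)} = \frac{19 b}{3}$ ($q{\left(b \right)} = b \left(\frac{1}{3} + 6\right) = b \frac{19}{3} = \frac{19 b}{3}$)
$E 58 + q{\left(l \right)} = 9 \cdot 58 + \frac{19}{3} \left(-6\right) = 522 - 38 = 484$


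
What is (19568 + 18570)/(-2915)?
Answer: -38138/2915 ≈ -13.083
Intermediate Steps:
(19568 + 18570)/(-2915) = 38138*(-1/2915) = -38138/2915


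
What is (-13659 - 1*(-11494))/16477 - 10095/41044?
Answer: -255195575/676281988 ≈ -0.37735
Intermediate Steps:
(-13659 - 1*(-11494))/16477 - 10095/41044 = (-13659 + 11494)*(1/16477) - 10095*1/41044 = -2165*1/16477 - 10095/41044 = -2165/16477 - 10095/41044 = -255195575/676281988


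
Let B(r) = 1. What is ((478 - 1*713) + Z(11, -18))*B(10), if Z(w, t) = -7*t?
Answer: -109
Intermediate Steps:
((478 - 1*713) + Z(11, -18))*B(10) = ((478 - 1*713) - 7*(-18))*1 = ((478 - 713) + 126)*1 = (-235 + 126)*1 = -109*1 = -109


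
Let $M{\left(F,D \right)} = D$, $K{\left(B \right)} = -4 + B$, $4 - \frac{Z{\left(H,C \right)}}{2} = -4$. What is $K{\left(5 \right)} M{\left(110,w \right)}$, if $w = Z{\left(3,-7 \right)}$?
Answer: $16$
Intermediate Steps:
$Z{\left(H,C \right)} = 16$ ($Z{\left(H,C \right)} = 8 - -8 = 8 + 8 = 16$)
$w = 16$
$K{\left(5 \right)} M{\left(110,w \right)} = \left(-4 + 5\right) 16 = 1 \cdot 16 = 16$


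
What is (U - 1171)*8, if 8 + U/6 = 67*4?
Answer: 3112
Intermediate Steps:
U = 1560 (U = -48 + 6*(67*4) = -48 + 6*268 = -48 + 1608 = 1560)
(U - 1171)*8 = (1560 - 1171)*8 = 389*8 = 3112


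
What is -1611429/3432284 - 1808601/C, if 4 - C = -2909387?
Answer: -3631969768141/3328618726348 ≈ -1.0911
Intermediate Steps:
C = 2909391 (C = 4 - 1*(-2909387) = 4 + 2909387 = 2909391)
-1611429/3432284 - 1808601/C = -1611429/3432284 - 1808601/2909391 = -1611429*1/3432284 - 1808601*1/2909391 = -1611429/3432284 - 602867/969797 = -3631969768141/3328618726348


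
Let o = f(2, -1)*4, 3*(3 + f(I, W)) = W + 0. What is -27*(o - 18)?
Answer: 846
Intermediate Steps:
f(I, W) = -3 + W/3 (f(I, W) = -3 + (W + 0)/3 = -3 + W/3)
o = -40/3 (o = (-3 + (1/3)*(-1))*4 = (-3 - 1/3)*4 = -10/3*4 = -40/3 ≈ -13.333)
-27*(o - 18) = -27*(-40/3 - 18) = -27*(-94/3) = 846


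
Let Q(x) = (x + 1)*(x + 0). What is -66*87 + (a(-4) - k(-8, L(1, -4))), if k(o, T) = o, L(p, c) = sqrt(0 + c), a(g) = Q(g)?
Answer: -5722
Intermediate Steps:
Q(x) = x*(1 + x) (Q(x) = (1 + x)*x = x*(1 + x))
a(g) = g*(1 + g)
L(p, c) = sqrt(c)
-66*87 + (a(-4) - k(-8, L(1, -4))) = -66*87 + (-4*(1 - 4) - 1*(-8)) = -5742 + (-4*(-3) + 8) = -5742 + (12 + 8) = -5742 + 20 = -5722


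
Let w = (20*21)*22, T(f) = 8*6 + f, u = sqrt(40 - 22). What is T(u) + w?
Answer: 9288 + 3*sqrt(2) ≈ 9292.3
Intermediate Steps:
u = 3*sqrt(2) (u = sqrt(18) = 3*sqrt(2) ≈ 4.2426)
T(f) = 48 + f
w = 9240 (w = 420*22 = 9240)
T(u) + w = (48 + 3*sqrt(2)) + 9240 = 9288 + 3*sqrt(2)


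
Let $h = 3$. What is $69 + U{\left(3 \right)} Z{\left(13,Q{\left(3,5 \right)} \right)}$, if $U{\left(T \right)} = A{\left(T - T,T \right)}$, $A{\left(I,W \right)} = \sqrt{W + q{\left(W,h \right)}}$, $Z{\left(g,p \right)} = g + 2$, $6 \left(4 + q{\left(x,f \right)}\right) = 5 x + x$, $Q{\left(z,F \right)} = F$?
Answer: $69 + 15 \sqrt{2} \approx 90.213$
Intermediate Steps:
$q{\left(x,f \right)} = -4 + x$ ($q{\left(x,f \right)} = -4 + \frac{5 x + x}{6} = -4 + \frac{6 x}{6} = -4 + x$)
$Z{\left(g,p \right)} = 2 + g$
$A{\left(I,W \right)} = \sqrt{-4 + 2 W}$ ($A{\left(I,W \right)} = \sqrt{W + \left(-4 + W\right)} = \sqrt{-4 + 2 W}$)
$U{\left(T \right)} = \sqrt{-4 + 2 T}$
$69 + U{\left(3 \right)} Z{\left(13,Q{\left(3,5 \right)} \right)} = 69 + \sqrt{-4 + 2 \cdot 3} \left(2 + 13\right) = 69 + \sqrt{-4 + 6} \cdot 15 = 69 + \sqrt{2} \cdot 15 = 69 + 15 \sqrt{2}$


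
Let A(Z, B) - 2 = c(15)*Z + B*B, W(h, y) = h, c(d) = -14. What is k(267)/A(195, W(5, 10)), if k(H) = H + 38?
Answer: -305/2703 ≈ -0.11284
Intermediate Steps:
k(H) = 38 + H
A(Z, B) = 2 + B² - 14*Z (A(Z, B) = 2 + (-14*Z + B*B) = 2 + (-14*Z + B²) = 2 + (B² - 14*Z) = 2 + B² - 14*Z)
k(267)/A(195, W(5, 10)) = (38 + 267)/(2 + 5² - 14*195) = 305/(2 + 25 - 2730) = 305/(-2703) = 305*(-1/2703) = -305/2703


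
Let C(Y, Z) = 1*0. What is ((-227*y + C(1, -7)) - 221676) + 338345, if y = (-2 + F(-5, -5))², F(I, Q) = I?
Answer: 105546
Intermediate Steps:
C(Y, Z) = 0
y = 49 (y = (-2 - 5)² = (-7)² = 49)
((-227*y + C(1, -7)) - 221676) + 338345 = ((-227*49 + 0) - 221676) + 338345 = ((-11123 + 0) - 221676) + 338345 = (-11123 - 221676) + 338345 = -232799 + 338345 = 105546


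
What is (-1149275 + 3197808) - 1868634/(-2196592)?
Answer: 2249896534085/1098296 ≈ 2.0485e+6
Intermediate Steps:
(-1149275 + 3197808) - 1868634/(-2196592) = 2048533 - 1868634*(-1/2196592) = 2048533 + 934317/1098296 = 2249896534085/1098296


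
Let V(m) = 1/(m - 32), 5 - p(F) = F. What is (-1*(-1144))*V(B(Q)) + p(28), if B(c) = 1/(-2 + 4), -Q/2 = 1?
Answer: -3737/63 ≈ -59.317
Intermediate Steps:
Q = -2 (Q = -2*1 = -2)
p(F) = 5 - F
B(c) = ½ (B(c) = 1/2 = ½)
V(m) = 1/(-32 + m)
(-1*(-1144))*V(B(Q)) + p(28) = (-1*(-1144))/(-32 + ½) + (5 - 1*28) = 1144/(-63/2) + (5 - 28) = 1144*(-2/63) - 23 = -2288/63 - 23 = -3737/63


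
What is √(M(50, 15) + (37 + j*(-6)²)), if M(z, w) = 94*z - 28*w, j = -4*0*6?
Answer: √4317 ≈ 65.704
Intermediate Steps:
j = 0 (j = 0*6 = 0)
M(z, w) = -28*w + 94*z
√(M(50, 15) + (37 + j*(-6)²)) = √((-28*15 + 94*50) + (37 + 0*(-6)²)) = √((-420 + 4700) + (37 + 0*36)) = √(4280 + (37 + 0)) = √(4280 + 37) = √4317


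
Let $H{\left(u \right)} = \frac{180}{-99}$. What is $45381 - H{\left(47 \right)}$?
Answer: $\frac{499211}{11} \approx 45383.0$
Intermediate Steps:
$H{\left(u \right)} = - \frac{20}{11}$ ($H{\left(u \right)} = 180 \left(- \frac{1}{99}\right) = - \frac{20}{11}$)
$45381 - H{\left(47 \right)} = 45381 - - \frac{20}{11} = 45381 + \frac{20}{11} = \frac{499211}{11}$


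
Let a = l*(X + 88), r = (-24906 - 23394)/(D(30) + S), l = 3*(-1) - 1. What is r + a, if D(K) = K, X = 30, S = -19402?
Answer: -2273821/4843 ≈ -469.51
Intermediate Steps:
l = -4 (l = -3 - 1 = -4)
r = 12075/4843 (r = (-24906 - 23394)/(30 - 19402) = -48300/(-19372) = -48300*(-1/19372) = 12075/4843 ≈ 2.4933)
a = -472 (a = -4*(30 + 88) = -4*118 = -472)
r + a = 12075/4843 - 472 = -2273821/4843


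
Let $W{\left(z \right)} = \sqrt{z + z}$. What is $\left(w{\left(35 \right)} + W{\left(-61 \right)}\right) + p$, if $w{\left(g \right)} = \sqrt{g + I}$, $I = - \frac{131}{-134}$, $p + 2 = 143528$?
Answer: $143526 + \frac{\sqrt{646014}}{134} + i \sqrt{122} \approx 1.4353 \cdot 10^{5} + 11.045 i$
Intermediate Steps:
$p = 143526$ ($p = -2 + 143528 = 143526$)
$I = \frac{131}{134}$ ($I = \left(-131\right) \left(- \frac{1}{134}\right) = \frac{131}{134} \approx 0.97761$)
$W{\left(z \right)} = \sqrt{2} \sqrt{z}$ ($W{\left(z \right)} = \sqrt{2 z} = \sqrt{2} \sqrt{z}$)
$w{\left(g \right)} = \sqrt{\frac{131}{134} + g}$ ($w{\left(g \right)} = \sqrt{g + \frac{131}{134}} = \sqrt{\frac{131}{134} + g}$)
$\left(w{\left(35 \right)} + W{\left(-61 \right)}\right) + p = \left(\frac{\sqrt{17554 + 17956 \cdot 35}}{134} + \sqrt{2} \sqrt{-61}\right) + 143526 = \left(\frac{\sqrt{17554 + 628460}}{134} + \sqrt{2} i \sqrt{61}\right) + 143526 = \left(\frac{\sqrt{646014}}{134} + i \sqrt{122}\right) + 143526 = 143526 + \frac{\sqrt{646014}}{134} + i \sqrt{122}$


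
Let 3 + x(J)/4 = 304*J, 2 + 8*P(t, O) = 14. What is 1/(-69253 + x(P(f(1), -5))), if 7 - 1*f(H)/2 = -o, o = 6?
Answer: -1/67441 ≈ -1.4828e-5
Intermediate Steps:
f(H) = 26 (f(H) = 14 - (-2)*6 = 14 - 2*(-6) = 14 + 12 = 26)
P(t, O) = 3/2 (P(t, O) = -¼ + (⅛)*14 = -¼ + 7/4 = 3/2)
x(J) = -12 + 1216*J (x(J) = -12 + 4*(304*J) = -12 + 1216*J)
1/(-69253 + x(P(f(1), -5))) = 1/(-69253 + (-12 + 1216*(3/2))) = 1/(-69253 + (-12 + 1824)) = 1/(-69253 + 1812) = 1/(-67441) = -1/67441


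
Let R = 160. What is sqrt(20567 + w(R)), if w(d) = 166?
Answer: sqrt(20733) ≈ 143.99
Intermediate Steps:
sqrt(20567 + w(R)) = sqrt(20567 + 166) = sqrt(20733)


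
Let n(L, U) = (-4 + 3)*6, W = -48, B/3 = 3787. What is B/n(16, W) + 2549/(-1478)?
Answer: -1400571/739 ≈ -1895.2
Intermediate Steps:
B = 11361 (B = 3*3787 = 11361)
n(L, U) = -6 (n(L, U) = -1*6 = -6)
B/n(16, W) + 2549/(-1478) = 11361/(-6) + 2549/(-1478) = 11361*(-1/6) + 2549*(-1/1478) = -3787/2 - 2549/1478 = -1400571/739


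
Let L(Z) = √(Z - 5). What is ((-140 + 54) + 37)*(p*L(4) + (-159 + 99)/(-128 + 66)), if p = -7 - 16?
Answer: -1470/31 + 1127*I ≈ -47.419 + 1127.0*I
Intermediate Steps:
p = -23
L(Z) = √(-5 + Z)
((-140 + 54) + 37)*(p*L(4) + (-159 + 99)/(-128 + 66)) = ((-140 + 54) + 37)*(-23*√(-5 + 4) + (-159 + 99)/(-128 + 66)) = (-86 + 37)*(-23*I - 60/(-62)) = -49*(-23*I - 60*(-1/62)) = -49*(-23*I + 30/31) = -49*(30/31 - 23*I) = -1470/31 + 1127*I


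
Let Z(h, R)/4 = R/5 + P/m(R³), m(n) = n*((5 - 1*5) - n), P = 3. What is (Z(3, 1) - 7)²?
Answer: 8281/25 ≈ 331.24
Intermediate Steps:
m(n) = -n² (m(n) = n*((5 - 5) - n) = n*(0 - n) = n*(-n) = -n²)
Z(h, R) = -12/R⁶ + 4*R/5 (Z(h, R) = 4*(R/5 + 3/((-(R³)²))) = 4*(R*(⅕) + 3/((-R⁶))) = 4*(R/5 + 3*(-1/R⁶)) = 4*(R/5 - 3/R⁶) = 4*(-3/R⁶ + R/5) = -12/R⁶ + 4*R/5)
(Z(3, 1) - 7)² = ((-12/1⁶ + (⅘)*1) - 7)² = ((-12*1 + ⅘) - 7)² = ((-12 + ⅘) - 7)² = (-56/5 - 7)² = (-91/5)² = 8281/25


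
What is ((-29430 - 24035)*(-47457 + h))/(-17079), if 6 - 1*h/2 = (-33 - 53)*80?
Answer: -1800968525/17079 ≈ -1.0545e+5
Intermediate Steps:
h = 13772 (h = 12 - 2*(-33 - 53)*80 = 12 - (-172)*80 = 12 - 2*(-6880) = 12 + 13760 = 13772)
((-29430 - 24035)*(-47457 + h))/(-17079) = ((-29430 - 24035)*(-47457 + 13772))/(-17079) = -53465*(-33685)*(-1/17079) = 1800968525*(-1/17079) = -1800968525/17079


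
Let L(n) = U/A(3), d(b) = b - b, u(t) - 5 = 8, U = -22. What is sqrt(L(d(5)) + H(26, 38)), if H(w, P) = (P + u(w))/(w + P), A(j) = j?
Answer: I*sqrt(3765)/24 ≈ 2.5566*I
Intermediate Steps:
u(t) = 13 (u(t) = 5 + 8 = 13)
d(b) = 0
L(n) = -22/3
H(w, P) = (13 + P)/(P + w) (H(w, P) = (P + 13)/(w + P) = (13 + P)/(P + w))
sqrt(L(d(5)) + H(26, 38)) = sqrt(-22/3 + (13 + 38)/(38 + 26)) = sqrt(-22/3 + 51/64) = sqrt(-1255/192) = I*sqrt(3765)/24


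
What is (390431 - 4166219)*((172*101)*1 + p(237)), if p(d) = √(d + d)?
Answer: -65592989136 - 3775788*√474 ≈ -6.5675e+10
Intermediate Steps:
p(d) = √2*√d (p(d) = √(2*d) = √2*√d)
(390431 - 4166219)*((172*101)*1 + p(237)) = (390431 - 4166219)*((172*101)*1 + √2*√237) = -3775788*(17372*1 + √474) = -3775788*(17372 + √474) = -65592989136 - 3775788*√474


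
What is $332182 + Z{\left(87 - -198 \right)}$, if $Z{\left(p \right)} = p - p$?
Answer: $332182$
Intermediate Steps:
$Z{\left(p \right)} = 0$
$332182 + Z{\left(87 - -198 \right)} = 332182 + 0 = 332182$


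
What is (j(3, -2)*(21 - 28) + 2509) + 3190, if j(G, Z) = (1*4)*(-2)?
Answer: 5755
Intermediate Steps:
j(G, Z) = -8 (j(G, Z) = 4*(-2) = -8)
(j(3, -2)*(21 - 28) + 2509) + 3190 = (-8*(21 - 28) + 2509) + 3190 = (-8*(-7) + 2509) + 3190 = (56 + 2509) + 3190 = 2565 + 3190 = 5755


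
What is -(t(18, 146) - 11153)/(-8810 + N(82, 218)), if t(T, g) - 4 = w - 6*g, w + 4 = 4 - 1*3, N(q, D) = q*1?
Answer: -3007/2182 ≈ -1.3781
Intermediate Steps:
N(q, D) = q
w = -3 (w = -4 + (4 - 1*3) = -4 + (4 - 3) = -4 + 1 = -3)
t(T, g) = 1 - 6*g (t(T, g) = 4 + (-3 - 6*g) = 1 - 6*g)
-(t(18, 146) - 11153)/(-8810 + N(82, 218)) = -((1 - 6*146) - 11153)/(-8810 + 82) = -((1 - 876) - 11153)/(-8728) = -(-875 - 11153)*(-1)/8728 = -(-12028)*(-1)/8728 = -1*3007/2182 = -3007/2182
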